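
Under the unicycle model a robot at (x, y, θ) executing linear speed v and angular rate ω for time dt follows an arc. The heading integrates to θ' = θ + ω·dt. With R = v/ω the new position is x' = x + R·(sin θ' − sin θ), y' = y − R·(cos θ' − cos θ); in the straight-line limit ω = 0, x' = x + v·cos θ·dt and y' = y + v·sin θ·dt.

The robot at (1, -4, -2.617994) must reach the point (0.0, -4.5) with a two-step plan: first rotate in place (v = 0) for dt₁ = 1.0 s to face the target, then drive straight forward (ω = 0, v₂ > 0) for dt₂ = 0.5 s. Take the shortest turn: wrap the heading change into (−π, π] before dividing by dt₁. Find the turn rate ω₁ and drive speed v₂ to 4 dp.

heading to target = atan2(-4.5−-4, 0−1) = -2.6779
Δθ = wrap(-2.6779 − -2.6180) = -0.0600; ω₁ = Δθ/dt₁ = -0.0600
distance = √((0−1)² + (-4.5−-4)²) = 1.1180; v₂ = distance/dt₂ = 2.2361

ω₁ = -0.0600, v₂ = 2.2361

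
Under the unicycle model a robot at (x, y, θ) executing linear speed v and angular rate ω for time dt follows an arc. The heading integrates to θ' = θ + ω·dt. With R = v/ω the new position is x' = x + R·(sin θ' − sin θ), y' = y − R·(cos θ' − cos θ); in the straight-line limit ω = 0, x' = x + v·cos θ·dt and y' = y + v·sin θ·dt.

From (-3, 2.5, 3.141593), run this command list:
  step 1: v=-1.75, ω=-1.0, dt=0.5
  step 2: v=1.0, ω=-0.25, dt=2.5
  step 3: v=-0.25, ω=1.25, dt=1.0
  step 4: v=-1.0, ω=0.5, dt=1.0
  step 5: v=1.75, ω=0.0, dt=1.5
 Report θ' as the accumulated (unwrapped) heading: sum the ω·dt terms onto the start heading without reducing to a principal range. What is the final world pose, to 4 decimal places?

(-4.8549, 2.7858, 3.7666)

step 1: θ'=2.6416 (R=1.7500) → pose (-2.1610, 2.2858, 2.6416)
step 2: θ'=2.0166 (R=-4.0000) → pose (-3.8524, 4.0714, 2.0166)
step 3: θ'=3.2666 (R=-0.2000) → pose (-3.6470, 3.9592, 3.2666)
step 4: θ'=3.7666 (R=-2.0000) → pose (-2.7261, 4.3217, 3.7666)
step 5: θ'=3.7666 (straight) → pose (-4.8549, 2.7858, 3.7666)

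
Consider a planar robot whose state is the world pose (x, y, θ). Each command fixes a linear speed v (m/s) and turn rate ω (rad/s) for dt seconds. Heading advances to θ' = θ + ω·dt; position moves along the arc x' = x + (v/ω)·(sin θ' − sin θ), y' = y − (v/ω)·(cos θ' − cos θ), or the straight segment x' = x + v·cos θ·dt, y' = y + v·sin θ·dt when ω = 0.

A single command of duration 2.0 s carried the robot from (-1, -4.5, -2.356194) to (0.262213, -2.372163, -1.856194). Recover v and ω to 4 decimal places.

v = -1.2500, ω = 0.2500

Δθ = -1.856194 − -2.356194 = 0.500000
ω = Δθ/dt = 0.500000/2.0 = 0.2500
R = −Δy/(cos θ' − cos θ) = -5.0000
v = R·ω = -5.0000·0.2500 = -1.2500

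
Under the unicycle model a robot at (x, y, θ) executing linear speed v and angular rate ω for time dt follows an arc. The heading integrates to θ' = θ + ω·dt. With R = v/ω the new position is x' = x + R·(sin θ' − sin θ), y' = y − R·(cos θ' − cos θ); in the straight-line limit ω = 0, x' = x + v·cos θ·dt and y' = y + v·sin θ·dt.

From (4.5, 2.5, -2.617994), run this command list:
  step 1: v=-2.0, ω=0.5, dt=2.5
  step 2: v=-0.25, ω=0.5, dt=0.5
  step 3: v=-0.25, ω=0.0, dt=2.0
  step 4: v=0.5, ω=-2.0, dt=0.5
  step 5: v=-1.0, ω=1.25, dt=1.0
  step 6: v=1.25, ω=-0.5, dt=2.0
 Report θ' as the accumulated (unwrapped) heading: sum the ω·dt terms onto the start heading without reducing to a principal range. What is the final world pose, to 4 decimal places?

(6.5579, 5.6833, -1.8680)

step 1: θ'=-1.3680 (R=-4.0000) → pose (6.4180, 6.7698, -1.3680)
step 2: θ'=-1.1180 (R=-0.5000) → pose (6.3779, 6.8878, -1.1180)
step 3: θ'=-1.1180 (straight) → pose (6.1591, 7.3374, -1.1180)
step 4: θ'=-2.1180 (R=-0.2500) → pose (6.1478, 7.0980, -2.1180)
step 5: θ'=-0.8680 (R=-0.8000) → pose (6.0751, 8.0313, -0.8680)
step 6: θ'=-1.8680 (R=-2.5000) → pose (6.5579, 5.6833, -1.8680)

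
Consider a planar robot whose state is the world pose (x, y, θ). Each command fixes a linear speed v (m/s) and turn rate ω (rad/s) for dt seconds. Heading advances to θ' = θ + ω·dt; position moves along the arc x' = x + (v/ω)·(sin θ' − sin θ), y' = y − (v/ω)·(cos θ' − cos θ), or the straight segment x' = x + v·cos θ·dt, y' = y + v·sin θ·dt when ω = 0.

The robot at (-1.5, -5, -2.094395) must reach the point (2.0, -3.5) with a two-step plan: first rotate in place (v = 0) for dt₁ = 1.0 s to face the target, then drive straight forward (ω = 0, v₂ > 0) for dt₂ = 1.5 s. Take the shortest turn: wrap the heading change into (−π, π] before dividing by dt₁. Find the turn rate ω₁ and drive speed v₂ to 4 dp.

ω₁ = 2.4993, v₂ = 2.5386

heading to target = atan2(-3.5−-5, 2−-1.5) = 0.4049
Δθ = wrap(0.4049 − -2.0944) = 2.4993; ω₁ = Δθ/dt₁ = 2.4993
distance = √((2−-1.5)² + (-3.5−-5)²) = 3.8079; v₂ = distance/dt₂ = 2.5386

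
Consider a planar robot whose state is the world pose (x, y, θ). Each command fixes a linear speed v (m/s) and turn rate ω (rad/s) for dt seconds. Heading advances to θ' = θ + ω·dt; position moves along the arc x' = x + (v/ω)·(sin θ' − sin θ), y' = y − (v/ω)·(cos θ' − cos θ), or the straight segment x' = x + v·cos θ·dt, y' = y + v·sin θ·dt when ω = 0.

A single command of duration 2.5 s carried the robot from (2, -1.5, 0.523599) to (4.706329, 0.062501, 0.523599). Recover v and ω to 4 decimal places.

Δθ = 0.523599 − 0.523599 = 0.000000
ω = Δθ/dt = 0.000000/2.5 = 0.0000
ω = 0 → v = (Δx·cos θ + Δy·sin θ)/dt = 1.2500

v = 1.2500, ω = 0.0000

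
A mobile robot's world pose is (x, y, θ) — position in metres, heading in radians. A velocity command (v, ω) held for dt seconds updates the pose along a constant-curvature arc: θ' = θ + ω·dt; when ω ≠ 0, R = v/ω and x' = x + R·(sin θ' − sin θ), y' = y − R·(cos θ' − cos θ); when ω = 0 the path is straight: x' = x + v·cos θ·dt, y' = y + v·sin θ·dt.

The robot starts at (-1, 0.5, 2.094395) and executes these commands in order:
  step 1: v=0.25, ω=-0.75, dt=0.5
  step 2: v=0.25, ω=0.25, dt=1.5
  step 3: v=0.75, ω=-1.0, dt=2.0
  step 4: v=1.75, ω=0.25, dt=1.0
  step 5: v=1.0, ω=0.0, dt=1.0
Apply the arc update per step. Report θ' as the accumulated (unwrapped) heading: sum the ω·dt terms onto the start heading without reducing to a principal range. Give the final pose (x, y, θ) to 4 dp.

(2.0598, 2.8084, 0.3444)

step 1: θ'=1.7194 (R=-0.3333) → pose (-1.0410, 0.6173, 1.7194)
step 2: θ'=2.0944 (R=1.0000) → pose (-1.1639, 0.9693, 2.0944)
step 3: θ'=0.0944 (R=-0.7500) → pose (-0.5851, 2.0909, 0.0944)
step 4: θ'=0.3444 (R=7.0000) → pose (1.1185, 2.4708, 0.3444)
step 5: θ'=0.3444 (straight) → pose (2.0598, 2.8084, 0.3444)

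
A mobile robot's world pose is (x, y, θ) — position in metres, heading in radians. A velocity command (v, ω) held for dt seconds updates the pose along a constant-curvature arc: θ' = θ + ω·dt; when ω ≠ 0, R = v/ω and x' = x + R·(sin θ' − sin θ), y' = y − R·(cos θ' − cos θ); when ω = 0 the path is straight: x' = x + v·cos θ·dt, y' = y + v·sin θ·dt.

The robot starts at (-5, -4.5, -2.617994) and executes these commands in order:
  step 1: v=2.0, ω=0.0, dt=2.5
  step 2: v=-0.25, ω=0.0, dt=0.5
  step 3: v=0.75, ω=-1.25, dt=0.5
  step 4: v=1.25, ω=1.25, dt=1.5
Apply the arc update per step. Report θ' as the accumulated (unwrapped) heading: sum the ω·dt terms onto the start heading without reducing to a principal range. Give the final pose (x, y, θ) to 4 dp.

(-10.6633, -8.2111, -1.3680)

step 1: θ'=-2.6180 (straight) → pose (-9.3301, -7.0000, -2.6180)
step 2: θ'=-2.6180 (straight) → pose (-9.2219, -6.9375, -2.6180)
step 3: θ'=-3.2430 (R=-0.6000) → pose (-9.5826, -7.0148, -3.2430)
step 4: θ'=-1.3680 (R=1.0000) → pose (-10.6633, -8.2111, -1.3680)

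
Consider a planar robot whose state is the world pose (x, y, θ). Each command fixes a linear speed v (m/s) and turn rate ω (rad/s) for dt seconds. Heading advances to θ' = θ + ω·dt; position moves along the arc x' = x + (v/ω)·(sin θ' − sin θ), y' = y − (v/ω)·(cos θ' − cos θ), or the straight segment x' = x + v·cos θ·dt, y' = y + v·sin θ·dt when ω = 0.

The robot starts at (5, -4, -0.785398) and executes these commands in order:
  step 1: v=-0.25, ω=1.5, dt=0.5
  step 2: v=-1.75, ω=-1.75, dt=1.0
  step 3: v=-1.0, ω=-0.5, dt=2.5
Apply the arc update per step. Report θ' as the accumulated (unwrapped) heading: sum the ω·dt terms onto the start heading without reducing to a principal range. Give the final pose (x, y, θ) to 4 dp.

(5.6885, -1.1761, -3.0354)

step 1: θ'=-0.0354 (R=-0.1667) → pose (4.8880, -3.9513, -0.0354)
step 2: θ'=-1.7854 (R=1.0000) → pose (3.9464, -2.7390, -1.7854)
step 3: θ'=-3.0354 (R=2.0000) → pose (5.6885, -1.1761, -3.0354)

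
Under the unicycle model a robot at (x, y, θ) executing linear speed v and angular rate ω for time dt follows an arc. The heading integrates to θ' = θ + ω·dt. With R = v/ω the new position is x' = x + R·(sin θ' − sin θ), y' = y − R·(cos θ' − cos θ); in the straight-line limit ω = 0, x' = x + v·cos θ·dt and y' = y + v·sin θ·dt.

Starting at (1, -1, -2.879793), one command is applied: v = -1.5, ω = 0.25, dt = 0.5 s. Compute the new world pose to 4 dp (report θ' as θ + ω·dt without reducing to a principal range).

θ' = -2.8798 + 0.25·0.5 = -2.7548
R = v/ω = -1.5/0.25 = -6.0000
x' = 1 + -6.0000·(sin -2.7548 − sin -2.8798) = 1.7104
y' = -1 − -6.0000·(cos -2.7548 − cos -2.8798) = -0.7612

(1.7104, -0.7612, -2.7548)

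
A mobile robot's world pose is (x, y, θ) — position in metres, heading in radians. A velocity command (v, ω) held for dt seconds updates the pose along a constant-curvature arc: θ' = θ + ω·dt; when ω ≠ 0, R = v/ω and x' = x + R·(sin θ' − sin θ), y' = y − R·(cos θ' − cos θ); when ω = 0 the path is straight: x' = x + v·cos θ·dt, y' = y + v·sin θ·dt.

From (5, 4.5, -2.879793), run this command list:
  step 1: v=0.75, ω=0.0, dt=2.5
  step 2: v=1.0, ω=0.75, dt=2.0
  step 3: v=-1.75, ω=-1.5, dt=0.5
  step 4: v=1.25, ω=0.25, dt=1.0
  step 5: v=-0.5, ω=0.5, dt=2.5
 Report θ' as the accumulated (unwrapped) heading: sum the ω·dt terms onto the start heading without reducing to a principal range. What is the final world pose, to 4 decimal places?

(1.4933, 3.2950, -0.6298)

step 1: θ'=-2.8798 (straight) → pose (3.1889, 4.0147, -2.8798)
step 2: θ'=-1.3798 (R=1.3333) → pose (2.2249, 2.4737, -1.3798)
step 3: θ'=-2.1298 (R=1.1667) → pose (2.3813, 3.3139, -2.1298)
step 4: θ'=-1.8798 (R=5.0000) → pose (1.8570, 2.1827, -1.8798)
step 5: θ'=-0.6298 (R=-1.0000) → pose (1.4933, 3.2950, -0.6298)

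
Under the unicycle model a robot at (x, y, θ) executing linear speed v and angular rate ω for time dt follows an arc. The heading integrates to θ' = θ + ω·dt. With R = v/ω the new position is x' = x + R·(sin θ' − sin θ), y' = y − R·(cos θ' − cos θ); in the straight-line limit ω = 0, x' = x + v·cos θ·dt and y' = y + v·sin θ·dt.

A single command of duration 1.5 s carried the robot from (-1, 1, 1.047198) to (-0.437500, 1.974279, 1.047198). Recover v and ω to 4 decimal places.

v = 0.7500, ω = 0.0000

Δθ = 1.047198 − 1.047198 = 0.000000
ω = Δθ/dt = 0.000000/1.5 = 0.0000
ω = 0 → v = (Δx·cos θ + Δy·sin θ)/dt = 0.7500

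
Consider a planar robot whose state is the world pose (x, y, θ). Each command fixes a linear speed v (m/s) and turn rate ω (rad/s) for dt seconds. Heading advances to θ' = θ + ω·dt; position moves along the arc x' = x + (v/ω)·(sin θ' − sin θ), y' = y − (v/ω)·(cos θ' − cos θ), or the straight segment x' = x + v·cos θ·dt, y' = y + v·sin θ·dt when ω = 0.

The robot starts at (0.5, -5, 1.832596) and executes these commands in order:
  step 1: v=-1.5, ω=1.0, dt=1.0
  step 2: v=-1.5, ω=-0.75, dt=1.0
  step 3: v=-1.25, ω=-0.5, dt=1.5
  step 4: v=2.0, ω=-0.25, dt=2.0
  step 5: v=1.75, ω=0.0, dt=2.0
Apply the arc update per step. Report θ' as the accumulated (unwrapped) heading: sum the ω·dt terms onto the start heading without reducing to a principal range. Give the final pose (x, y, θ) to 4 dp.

step 1: θ'=2.8326 (R=-1.5000) → pose (1.4927, -6.0407, 2.8326)
step 2: θ'=2.0826 (R=2.0000) → pose (2.6283, -6.9665, 2.0826)
step 3: θ'=1.3326 (R=2.5000) → pose (2.8780, -8.7808, 1.3326)
step 4: θ'=0.8326 (R=-8.0000) → pose (4.7347, -5.2847, 0.8326)
step 5: θ'=0.8326 (straight) → pose (7.0900, -2.6959, 0.8326)

(7.0900, -2.6959, 0.8326)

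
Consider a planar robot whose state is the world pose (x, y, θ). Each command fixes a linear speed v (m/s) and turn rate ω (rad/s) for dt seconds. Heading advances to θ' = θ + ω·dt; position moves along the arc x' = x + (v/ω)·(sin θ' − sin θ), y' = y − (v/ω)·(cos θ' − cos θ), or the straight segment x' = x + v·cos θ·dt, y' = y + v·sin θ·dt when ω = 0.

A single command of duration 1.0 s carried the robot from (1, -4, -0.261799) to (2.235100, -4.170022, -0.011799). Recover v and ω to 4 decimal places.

v = 1.2500, ω = 0.2500

Δθ = -0.011799 − -0.261799 = 0.250000
ω = Δθ/dt = 0.250000/1.0 = 0.2500
R = Δx/(sin θ' − sin θ) = 5.0000
v = R·ω = 5.0000·0.2500 = 1.2500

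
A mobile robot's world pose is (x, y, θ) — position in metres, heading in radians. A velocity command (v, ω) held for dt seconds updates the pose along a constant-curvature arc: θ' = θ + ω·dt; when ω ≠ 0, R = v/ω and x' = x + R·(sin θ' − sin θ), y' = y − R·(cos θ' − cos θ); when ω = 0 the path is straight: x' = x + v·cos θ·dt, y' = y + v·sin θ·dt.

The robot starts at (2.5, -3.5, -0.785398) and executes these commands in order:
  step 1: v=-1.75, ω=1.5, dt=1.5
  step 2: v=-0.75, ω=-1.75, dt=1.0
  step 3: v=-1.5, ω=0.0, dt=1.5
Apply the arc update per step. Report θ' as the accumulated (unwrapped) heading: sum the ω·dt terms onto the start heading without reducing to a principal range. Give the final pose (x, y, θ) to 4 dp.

(-2.1909, -3.9336, -0.2854)

step 1: θ'=1.4646 (R=-1.1667) → pose (0.5149, -4.2013, 1.4646)
step 2: θ'=-0.2854 (R=0.4286) → pose (-0.0319, -4.5671, -0.2854)
step 3: θ'=-0.2854 (straight) → pose (-2.1909, -3.9336, -0.2854)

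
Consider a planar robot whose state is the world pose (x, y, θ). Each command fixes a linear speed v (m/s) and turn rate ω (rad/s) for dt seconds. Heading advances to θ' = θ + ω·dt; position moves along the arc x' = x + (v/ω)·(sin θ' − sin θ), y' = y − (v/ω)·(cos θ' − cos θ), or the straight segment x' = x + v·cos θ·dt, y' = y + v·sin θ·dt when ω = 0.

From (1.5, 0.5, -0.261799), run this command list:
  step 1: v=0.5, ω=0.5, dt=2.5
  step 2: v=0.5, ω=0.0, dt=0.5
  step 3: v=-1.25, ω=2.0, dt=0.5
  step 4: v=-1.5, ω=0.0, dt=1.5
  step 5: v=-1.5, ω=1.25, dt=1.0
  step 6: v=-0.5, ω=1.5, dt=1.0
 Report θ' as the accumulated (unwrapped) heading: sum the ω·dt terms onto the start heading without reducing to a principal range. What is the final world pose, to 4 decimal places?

step 1: θ'=0.9882 (R=1.0000) → pose (2.5939, 0.9157, 0.9882)
step 2: θ'=0.9882 (straight) → pose (2.7314, 1.1245, 0.9882)
step 3: θ'=1.9882 (R=-0.6250) → pose (2.6820, 0.5273, 1.9882)
step 4: θ'=1.9882 (straight) → pose (3.5941, -1.5296, 1.9882)
step 5: θ'=3.2382 (R=-1.2000) → pose (4.8068, -2.2375, 3.2382)
step 6: θ'=4.7382 (R=-0.3333) → pose (5.1079, -1.8971, 4.7382)

(5.1079, -1.8971, 4.7382)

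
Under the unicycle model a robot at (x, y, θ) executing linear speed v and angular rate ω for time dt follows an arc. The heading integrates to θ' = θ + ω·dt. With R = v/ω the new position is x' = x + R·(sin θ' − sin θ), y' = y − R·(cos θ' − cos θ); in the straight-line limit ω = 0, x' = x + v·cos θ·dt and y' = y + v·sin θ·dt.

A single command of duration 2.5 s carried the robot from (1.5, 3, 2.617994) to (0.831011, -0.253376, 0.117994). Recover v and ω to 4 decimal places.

Δθ = 0.117994 − 2.617994 = -2.500000
ω = Δθ/dt = -2.500000/2.5 = -1.0000
R = −Δy/(cos θ' − cos θ) = 1.7500
v = R·ω = 1.7500·-1.0000 = -1.7500

v = -1.7500, ω = -1.0000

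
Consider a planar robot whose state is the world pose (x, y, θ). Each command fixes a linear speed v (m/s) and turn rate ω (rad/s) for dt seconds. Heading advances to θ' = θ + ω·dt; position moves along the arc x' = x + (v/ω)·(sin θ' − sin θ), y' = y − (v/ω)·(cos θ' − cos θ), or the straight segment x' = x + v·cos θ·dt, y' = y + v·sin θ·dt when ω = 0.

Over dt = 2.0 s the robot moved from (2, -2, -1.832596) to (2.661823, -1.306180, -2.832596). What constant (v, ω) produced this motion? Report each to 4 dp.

v = -0.5000, ω = -0.5000

Δθ = -2.832596 − -1.832596 = -1.000000
ω = Δθ/dt = -1.000000/2.0 = -0.5000
R = −Δy/(cos θ' − cos θ) = 1.0000
v = R·ω = 1.0000·-0.5000 = -0.5000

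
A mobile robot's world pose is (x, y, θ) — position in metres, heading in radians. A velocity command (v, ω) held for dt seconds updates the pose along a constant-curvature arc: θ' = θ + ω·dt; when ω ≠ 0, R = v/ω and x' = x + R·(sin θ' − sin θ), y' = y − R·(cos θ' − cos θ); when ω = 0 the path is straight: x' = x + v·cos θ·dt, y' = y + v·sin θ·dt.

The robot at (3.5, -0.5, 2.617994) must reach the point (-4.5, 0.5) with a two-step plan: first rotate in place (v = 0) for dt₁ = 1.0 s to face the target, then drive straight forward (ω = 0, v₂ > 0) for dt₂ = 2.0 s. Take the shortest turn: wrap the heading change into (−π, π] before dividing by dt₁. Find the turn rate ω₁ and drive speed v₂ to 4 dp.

ω₁ = 0.3992, v₂ = 4.0311

heading to target = atan2(0.5−-0.5, -4.5−3.5) = 3.0172
Δθ = wrap(3.0172 − 2.6180) = 0.3992; ω₁ = Δθ/dt₁ = 0.3992
distance = √((-4.5−3.5)² + (0.5−-0.5)²) = 8.0623; v₂ = distance/dt₂ = 4.0311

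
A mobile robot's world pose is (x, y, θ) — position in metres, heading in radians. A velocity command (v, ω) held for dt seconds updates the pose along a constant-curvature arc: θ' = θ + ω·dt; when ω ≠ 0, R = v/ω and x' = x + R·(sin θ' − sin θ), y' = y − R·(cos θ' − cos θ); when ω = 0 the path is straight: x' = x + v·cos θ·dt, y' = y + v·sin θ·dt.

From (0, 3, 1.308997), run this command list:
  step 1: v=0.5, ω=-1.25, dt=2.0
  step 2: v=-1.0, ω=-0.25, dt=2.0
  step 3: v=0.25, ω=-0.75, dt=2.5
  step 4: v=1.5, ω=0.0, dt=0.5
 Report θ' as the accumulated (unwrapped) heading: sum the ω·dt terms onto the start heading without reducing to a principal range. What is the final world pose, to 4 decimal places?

step 1: θ'=-1.1910 (R=-0.4000) → pose (0.7579, 3.0448, -1.1910)
step 2: θ'=-1.6910 (R=4.0000) → pose (0.5017, 5.0073, -1.6910)
step 3: θ'=-3.5660 (R=-0.3333) → pose (0.0335, 4.7436, -3.5660)
step 4: θ'=-3.5660 (straight) → pose (-0.6500, 5.0524, -3.5660)

(-0.6500, 5.0524, -3.5660)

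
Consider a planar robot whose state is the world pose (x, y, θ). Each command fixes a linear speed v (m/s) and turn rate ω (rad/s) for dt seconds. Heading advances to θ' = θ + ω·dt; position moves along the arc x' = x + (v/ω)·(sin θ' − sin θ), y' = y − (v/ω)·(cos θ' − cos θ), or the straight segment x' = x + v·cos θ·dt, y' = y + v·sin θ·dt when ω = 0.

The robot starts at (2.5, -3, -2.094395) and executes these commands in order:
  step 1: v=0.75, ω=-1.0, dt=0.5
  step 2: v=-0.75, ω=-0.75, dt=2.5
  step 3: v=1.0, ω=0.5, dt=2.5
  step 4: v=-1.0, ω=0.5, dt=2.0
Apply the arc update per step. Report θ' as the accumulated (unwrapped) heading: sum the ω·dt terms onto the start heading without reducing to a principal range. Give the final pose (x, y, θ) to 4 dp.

step 1: θ'=-2.5944 (R=-0.7500) → pose (2.2407, -3.2655, -2.5944)
step 2: θ'=-4.4694 (R=1.0000) → pose (3.7316, -3.8789, -4.4694)
step 3: θ'=-3.2194 (R=2.0000) → pose (1.9458, -2.3661, -3.2194)
step 4: θ'=-2.2194 (R=-2.0000) → pose (3.6951, -1.5803, -2.2194)

(3.6951, -1.5803, -2.2194)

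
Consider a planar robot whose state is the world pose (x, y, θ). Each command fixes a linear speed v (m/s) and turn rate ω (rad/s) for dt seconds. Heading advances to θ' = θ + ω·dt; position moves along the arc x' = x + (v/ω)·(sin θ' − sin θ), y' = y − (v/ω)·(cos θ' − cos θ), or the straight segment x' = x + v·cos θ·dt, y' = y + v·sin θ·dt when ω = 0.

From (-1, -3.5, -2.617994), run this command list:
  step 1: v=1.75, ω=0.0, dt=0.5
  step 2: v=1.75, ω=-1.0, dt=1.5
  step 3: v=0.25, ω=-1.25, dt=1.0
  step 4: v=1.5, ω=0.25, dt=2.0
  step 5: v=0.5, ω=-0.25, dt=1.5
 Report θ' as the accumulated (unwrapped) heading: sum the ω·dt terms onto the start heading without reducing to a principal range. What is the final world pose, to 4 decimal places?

step 1: θ'=-2.6180 (straight) → pose (-1.7578, -3.9375, -2.6180)
step 2: θ'=-4.1180 (R=-1.7500) → pose (-4.0826, -3.4020, -4.1180)
step 3: θ'=-5.3680 (R=-0.2000) → pose (-4.0755, -3.1680, -5.3680)
step 4: θ'=-4.8680 (R=6.0000) → pose (-2.9040, -0.4401, -4.8680)
step 5: θ'=-5.2430 (R=-2.0000) → pose (-2.6532, 0.2621, -5.2430)

(-2.6532, 0.2621, -5.2430)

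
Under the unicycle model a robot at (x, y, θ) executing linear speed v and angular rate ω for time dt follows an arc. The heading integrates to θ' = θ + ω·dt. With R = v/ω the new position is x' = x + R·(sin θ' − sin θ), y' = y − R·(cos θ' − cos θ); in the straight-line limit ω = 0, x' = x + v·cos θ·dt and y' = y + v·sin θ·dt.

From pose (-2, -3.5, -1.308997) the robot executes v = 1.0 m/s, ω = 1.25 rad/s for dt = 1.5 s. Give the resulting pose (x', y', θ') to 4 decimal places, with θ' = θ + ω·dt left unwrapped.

(-0.7982, -3.9682, 0.5660)

θ' = -1.3090 + 1.25·1.5 = 0.5660
R = v/ω = 1.0/1.25 = 0.8000
x' = -2 + 0.8000·(sin 0.5660 − sin -1.3090) = -0.7982
y' = -3.5 − 0.8000·(cos 0.5660 − cos -1.3090) = -3.9682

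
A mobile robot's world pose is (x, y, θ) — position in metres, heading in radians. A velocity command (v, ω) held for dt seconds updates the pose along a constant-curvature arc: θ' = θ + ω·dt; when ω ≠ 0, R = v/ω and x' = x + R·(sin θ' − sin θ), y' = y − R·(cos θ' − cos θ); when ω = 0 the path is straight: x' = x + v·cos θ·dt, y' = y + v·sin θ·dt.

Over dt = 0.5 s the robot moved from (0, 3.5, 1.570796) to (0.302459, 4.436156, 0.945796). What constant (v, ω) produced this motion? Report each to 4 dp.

Δθ = 0.945796 − 1.570796 = -0.625000
ω = Δθ/dt = -0.625000/0.5 = -1.2500
R = −Δy/(cos θ' − cos θ) = -1.6000
v = R·ω = -1.6000·-1.2500 = 2.0000

v = 2.0000, ω = -1.2500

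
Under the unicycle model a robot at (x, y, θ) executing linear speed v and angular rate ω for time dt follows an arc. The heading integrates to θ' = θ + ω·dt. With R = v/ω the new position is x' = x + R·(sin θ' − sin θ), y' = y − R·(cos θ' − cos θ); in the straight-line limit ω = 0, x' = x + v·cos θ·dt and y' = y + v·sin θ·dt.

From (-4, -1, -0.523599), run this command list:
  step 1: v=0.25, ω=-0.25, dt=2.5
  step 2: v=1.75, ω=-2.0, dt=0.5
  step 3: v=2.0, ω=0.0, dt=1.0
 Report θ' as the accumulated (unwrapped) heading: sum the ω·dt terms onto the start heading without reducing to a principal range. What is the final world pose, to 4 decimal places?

(-4.7454, -3.9680, -2.1486)

step 1: θ'=-1.1486 (R=-1.0000) → pose (-3.5878, -1.4563, -1.1486)
step 2: θ'=-2.1486 (R=-0.8750) → pose (-3.6530, -2.2927, -2.1486)
step 3: θ'=-2.1486 (straight) → pose (-4.7454, -3.9680, -2.1486)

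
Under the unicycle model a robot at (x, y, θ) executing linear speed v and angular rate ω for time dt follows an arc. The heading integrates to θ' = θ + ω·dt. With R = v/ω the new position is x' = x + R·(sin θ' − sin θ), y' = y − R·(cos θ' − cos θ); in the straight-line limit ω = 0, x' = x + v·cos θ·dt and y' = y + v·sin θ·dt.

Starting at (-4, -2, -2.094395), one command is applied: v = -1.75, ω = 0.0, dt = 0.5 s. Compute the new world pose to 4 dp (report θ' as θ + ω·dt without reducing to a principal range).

(-3.5625, -1.2422, -2.0944)

θ' = -2.0944 + 0.0·0.5 = -2.0944
ω = 0 → straight: x' = -4 + -1.75·cos(-2.0944)·0.5 = -3.5625
y' = -2 + -1.75·sin(-2.0944)·0.5 = -1.2422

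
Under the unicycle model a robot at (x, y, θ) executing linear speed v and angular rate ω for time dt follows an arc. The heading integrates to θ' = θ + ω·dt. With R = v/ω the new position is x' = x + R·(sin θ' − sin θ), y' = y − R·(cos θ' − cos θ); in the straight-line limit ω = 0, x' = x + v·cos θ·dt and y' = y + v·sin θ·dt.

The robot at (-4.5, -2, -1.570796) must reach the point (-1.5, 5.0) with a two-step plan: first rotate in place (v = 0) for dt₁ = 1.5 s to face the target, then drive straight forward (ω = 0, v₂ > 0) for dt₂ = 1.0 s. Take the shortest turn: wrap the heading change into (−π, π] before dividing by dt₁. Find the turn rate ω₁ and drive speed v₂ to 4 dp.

heading to target = atan2(5−-2, -1.5−-4.5) = 1.1659
Δθ = wrap(1.1659 − -1.5708) = 2.7367; ω₁ = Δθ/dt₁ = 1.8245
distance = √((-1.5−-4.5)² + (5−-2)²) = 7.6158; v₂ = distance/dt₂ = 7.6158

ω₁ = 1.8245, v₂ = 7.6158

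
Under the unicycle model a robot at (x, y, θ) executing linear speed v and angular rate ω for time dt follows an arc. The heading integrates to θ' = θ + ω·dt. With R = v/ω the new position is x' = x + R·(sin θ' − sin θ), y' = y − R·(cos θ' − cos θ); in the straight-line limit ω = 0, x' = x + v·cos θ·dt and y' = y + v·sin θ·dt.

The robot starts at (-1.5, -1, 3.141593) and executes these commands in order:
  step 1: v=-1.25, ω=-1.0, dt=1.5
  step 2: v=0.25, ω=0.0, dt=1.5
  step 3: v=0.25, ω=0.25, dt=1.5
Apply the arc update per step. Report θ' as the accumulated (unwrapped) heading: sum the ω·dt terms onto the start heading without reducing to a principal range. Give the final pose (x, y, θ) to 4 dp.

step 1: θ'=1.6416 (R=1.2500) → pose (-0.2531, -2.1616, 1.6416)
step 2: θ'=1.6416 (straight) → pose (-0.2797, -1.7875, 1.6416)
step 3: θ'=2.0166 (R=1.0000) → pose (-0.3749, -1.4271, 2.0166)

(-0.3749, -1.4271, 2.0166)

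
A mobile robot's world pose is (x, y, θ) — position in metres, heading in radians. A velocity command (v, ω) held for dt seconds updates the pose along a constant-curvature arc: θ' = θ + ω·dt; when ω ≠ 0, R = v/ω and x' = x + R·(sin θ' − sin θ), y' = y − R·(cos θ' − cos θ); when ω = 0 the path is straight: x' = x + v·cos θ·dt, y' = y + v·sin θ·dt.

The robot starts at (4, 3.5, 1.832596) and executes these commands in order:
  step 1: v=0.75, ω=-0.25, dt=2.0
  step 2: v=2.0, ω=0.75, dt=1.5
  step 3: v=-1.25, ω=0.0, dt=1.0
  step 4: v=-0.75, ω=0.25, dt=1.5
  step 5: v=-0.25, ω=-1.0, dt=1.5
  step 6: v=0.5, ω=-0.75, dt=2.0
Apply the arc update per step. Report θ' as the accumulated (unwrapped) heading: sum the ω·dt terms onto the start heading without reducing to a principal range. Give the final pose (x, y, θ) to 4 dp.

step 1: θ'=1.3326 (R=-3.0000) → pose (3.9825, 4.9843, 1.3326)
step 2: θ'=2.4576 (R=2.6667) → pose (3.0762, 7.6803, 2.4576)
step 3: θ'=2.4576 (straight) → pose (4.0450, 6.8905, 2.4576)
step 4: θ'=2.8326 (R=-3.0000) → pose (5.0284, 6.3577, 2.8326)
step 5: θ'=1.3326 (R=0.2500) → pose (5.1953, 6.0606, 1.3326)
step 6: θ'=-0.1674 (R=-0.6667) → pose (5.9542, 6.5606, -0.1674)

(5.9542, 6.5606, -0.1674)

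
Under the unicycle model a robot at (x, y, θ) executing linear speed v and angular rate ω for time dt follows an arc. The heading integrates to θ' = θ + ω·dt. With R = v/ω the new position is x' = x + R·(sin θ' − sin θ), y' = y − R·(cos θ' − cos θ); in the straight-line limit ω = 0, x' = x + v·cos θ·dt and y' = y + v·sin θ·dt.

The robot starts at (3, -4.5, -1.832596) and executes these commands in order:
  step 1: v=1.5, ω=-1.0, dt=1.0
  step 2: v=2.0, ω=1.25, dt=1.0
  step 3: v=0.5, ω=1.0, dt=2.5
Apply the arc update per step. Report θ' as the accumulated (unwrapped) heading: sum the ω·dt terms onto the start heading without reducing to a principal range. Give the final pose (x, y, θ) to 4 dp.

step 1: θ'=-2.8326 (R=-1.5000) → pose (2.0073, -5.5407, -2.8326)
step 2: θ'=-1.5826 (R=1.6000) → pose (0.8939, -7.0461, -1.5826)
step 3: θ'=0.9174 (R=0.5000) → pose (1.7909, -7.3559, 0.9174)

(1.7909, -7.3559, 0.9174)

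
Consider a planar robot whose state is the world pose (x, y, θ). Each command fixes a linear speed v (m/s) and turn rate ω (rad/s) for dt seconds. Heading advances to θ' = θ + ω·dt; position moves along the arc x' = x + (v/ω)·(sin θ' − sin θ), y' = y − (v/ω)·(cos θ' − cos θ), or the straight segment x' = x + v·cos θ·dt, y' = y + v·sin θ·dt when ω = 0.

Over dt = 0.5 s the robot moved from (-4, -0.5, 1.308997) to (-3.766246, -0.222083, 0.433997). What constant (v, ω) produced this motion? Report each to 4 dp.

Δθ = 0.433997 − 1.308997 = -0.875000
ω = Δθ/dt = -0.875000/0.5 = -1.7500
R = −Δy/(cos θ' − cos θ) = -0.4286
v = R·ω = -0.4286·-1.7500 = 0.7500

v = 0.7500, ω = -1.7500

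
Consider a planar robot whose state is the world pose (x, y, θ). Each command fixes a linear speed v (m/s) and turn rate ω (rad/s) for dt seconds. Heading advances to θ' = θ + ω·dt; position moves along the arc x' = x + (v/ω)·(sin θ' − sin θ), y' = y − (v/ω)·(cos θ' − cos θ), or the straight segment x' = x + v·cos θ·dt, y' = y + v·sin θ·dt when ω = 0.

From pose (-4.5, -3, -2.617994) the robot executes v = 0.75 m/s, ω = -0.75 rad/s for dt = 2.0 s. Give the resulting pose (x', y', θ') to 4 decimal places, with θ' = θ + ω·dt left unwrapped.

(-5.8285, -2.6940, -4.1180)

θ' = -2.6180 + -0.75·2.0 = -4.1180
R = v/ω = 0.75/-0.75 = -1.0000
x' = -4.5 + -1.0000·(sin -4.1180 − sin -2.6180) = -5.8285
y' = -3 − -1.0000·(cos -4.1180 − cos -2.6180) = -2.6940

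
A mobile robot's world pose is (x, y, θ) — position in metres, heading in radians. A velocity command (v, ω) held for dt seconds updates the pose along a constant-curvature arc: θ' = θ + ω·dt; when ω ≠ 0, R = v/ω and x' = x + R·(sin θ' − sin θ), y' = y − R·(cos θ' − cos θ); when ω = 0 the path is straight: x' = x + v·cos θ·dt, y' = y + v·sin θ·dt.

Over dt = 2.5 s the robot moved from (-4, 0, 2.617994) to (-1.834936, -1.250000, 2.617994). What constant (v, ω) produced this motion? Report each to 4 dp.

Δθ = 2.617994 − 2.617994 = 0.000000
ω = Δθ/dt = 0.000000/2.5 = 0.0000
ω = 0 → v = (Δx·cos θ + Δy·sin θ)/dt = -1.0000

v = -1.0000, ω = 0.0000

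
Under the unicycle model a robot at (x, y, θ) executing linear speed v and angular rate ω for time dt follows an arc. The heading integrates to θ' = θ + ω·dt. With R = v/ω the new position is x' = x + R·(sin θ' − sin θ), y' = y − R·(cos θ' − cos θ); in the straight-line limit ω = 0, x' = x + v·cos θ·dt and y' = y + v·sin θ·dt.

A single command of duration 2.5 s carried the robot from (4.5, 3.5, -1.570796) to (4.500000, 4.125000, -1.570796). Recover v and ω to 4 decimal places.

Δθ = -1.570796 − -1.570796 = 0.000000
ω = Δθ/dt = 0.000000/2.5 = 0.0000
ω = 0 → v = (Δx·cos θ + Δy·sin θ)/dt = -0.2500

v = -0.2500, ω = 0.0000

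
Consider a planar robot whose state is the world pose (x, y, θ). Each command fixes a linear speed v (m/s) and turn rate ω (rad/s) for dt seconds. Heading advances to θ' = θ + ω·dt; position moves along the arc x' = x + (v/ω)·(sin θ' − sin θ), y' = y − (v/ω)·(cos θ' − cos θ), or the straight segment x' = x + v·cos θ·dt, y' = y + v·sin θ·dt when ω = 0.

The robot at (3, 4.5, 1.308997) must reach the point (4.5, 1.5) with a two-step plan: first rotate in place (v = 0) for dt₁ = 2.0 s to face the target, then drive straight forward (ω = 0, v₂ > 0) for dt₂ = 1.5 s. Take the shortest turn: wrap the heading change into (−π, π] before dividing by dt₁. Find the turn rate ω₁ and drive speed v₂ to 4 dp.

ω₁ = -1.2081, v₂ = 2.2361

heading to target = atan2(1.5−4.5, 4.5−3) = -1.1071
Δθ = wrap(-1.1071 − 1.3090) = -2.4161; ω₁ = Δθ/dt₁ = -1.2081
distance = √((4.5−3)² + (1.5−4.5)²) = 3.3541; v₂ = distance/dt₂ = 2.2361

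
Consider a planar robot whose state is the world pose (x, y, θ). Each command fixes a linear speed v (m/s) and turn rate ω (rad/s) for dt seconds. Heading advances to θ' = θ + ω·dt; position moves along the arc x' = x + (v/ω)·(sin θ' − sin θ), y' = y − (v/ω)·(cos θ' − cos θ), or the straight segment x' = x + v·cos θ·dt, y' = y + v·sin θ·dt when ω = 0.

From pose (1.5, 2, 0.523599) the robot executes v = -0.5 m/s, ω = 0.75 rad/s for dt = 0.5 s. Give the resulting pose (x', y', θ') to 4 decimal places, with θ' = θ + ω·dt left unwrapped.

(1.3117, 1.8378, 0.8986)

θ' = 0.5236 + 0.75·0.5 = 0.8986
R = v/ω = -0.5/0.75 = -0.6667
x' = 1.5 + -0.6667·(sin 0.8986 − sin 0.5236) = 1.3117
y' = 2 − -0.6667·(cos 0.8986 − cos 0.5236) = 1.8378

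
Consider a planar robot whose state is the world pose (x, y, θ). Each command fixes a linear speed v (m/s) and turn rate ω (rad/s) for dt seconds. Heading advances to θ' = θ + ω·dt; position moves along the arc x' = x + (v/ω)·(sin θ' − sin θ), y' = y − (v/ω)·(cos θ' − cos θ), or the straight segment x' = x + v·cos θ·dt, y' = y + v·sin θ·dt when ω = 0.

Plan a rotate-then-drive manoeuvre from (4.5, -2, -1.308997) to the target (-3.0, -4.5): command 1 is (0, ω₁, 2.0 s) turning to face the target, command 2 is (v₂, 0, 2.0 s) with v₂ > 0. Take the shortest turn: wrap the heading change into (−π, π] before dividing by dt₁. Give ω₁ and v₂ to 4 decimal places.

heading to target = atan2(-4.5−-2, -3−4.5) = -2.8198
Δθ = wrap(-2.8198 − -1.3090) = -1.5108; ω₁ = Δθ/dt₁ = -0.7554
distance = √((-3−4.5)² + (-4.5−-2)²) = 7.9057; v₂ = distance/dt₂ = 3.9528

ω₁ = -0.7554, v₂ = 3.9528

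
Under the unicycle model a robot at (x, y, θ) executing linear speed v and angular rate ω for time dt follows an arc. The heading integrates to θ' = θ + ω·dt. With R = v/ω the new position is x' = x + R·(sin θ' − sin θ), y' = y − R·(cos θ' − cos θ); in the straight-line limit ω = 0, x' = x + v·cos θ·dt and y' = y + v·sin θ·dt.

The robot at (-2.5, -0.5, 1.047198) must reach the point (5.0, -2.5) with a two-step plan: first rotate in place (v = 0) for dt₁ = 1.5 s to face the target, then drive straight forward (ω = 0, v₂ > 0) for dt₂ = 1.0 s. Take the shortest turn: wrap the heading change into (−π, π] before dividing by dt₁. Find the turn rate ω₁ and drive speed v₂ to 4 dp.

ω₁ = -0.8719, v₂ = 7.7621

heading to target = atan2(-2.5−-0.5, 5−-2.5) = -0.2606
Δθ = wrap(-0.2606 − 1.0472) = -1.3078; ω₁ = Δθ/dt₁ = -0.8719
distance = √((5−-2.5)² + (-2.5−-0.5)²) = 7.7621; v₂ = distance/dt₂ = 7.7621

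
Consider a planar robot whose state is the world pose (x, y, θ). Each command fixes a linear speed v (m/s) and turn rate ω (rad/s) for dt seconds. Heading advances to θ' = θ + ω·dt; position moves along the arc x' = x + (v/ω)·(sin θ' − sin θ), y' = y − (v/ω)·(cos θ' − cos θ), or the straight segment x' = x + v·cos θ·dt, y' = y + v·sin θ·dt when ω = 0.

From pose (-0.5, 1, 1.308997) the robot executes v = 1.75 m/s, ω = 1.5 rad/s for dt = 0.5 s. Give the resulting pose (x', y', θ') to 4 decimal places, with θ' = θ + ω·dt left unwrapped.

(-0.5965, 1.8492, 2.0590)

θ' = 1.3090 + 1.5·0.5 = 2.0590
R = v/ω = 1.75/1.5 = 1.1667
x' = -0.5 + 1.1667·(sin 2.0590 − sin 1.3090) = -0.5965
y' = 1 − 1.1667·(cos 2.0590 − cos 1.3090) = 1.8492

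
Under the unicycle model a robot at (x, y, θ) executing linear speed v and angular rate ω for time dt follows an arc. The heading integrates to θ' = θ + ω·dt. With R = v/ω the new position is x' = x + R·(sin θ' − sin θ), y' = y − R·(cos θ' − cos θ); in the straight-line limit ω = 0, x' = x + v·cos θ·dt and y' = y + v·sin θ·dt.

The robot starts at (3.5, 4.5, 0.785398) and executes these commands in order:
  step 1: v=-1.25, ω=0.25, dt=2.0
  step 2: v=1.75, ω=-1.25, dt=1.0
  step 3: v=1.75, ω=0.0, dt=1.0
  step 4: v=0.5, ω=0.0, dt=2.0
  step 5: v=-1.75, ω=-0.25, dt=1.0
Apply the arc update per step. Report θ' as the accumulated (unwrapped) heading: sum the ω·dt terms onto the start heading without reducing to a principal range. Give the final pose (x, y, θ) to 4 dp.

step 1: θ'=1.2854 (R=-5.0000) → pose (2.2378, 2.3722, 1.2854)
step 2: θ'=0.0354 (R=-1.4000) → pose (3.5316, 3.3771, 0.0354)
step 3: θ'=0.0354 (straight) → pose (5.2805, 3.4391, 0.0354)
step 4: θ'=0.0354 (straight) → pose (6.2799, 3.4745, 0.0354)
step 5: θ'=-0.2146 (R=7.0000) → pose (4.5414, 3.6306, -0.2146)

(4.5414, 3.6306, -0.2146)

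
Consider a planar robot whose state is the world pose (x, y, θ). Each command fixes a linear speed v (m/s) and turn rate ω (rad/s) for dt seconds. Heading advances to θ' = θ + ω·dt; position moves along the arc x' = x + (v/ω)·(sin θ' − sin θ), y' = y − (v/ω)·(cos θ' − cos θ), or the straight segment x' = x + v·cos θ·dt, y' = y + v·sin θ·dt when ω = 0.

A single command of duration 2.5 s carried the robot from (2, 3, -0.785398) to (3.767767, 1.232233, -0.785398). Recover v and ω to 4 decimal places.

v = 1.0000, ω = 0.0000

Δθ = -0.785398 − -0.785398 = 0.000000
ω = Δθ/dt = 0.000000/2.5 = 0.0000
ω = 0 → v = (Δx·cos θ + Δy·sin θ)/dt = 1.0000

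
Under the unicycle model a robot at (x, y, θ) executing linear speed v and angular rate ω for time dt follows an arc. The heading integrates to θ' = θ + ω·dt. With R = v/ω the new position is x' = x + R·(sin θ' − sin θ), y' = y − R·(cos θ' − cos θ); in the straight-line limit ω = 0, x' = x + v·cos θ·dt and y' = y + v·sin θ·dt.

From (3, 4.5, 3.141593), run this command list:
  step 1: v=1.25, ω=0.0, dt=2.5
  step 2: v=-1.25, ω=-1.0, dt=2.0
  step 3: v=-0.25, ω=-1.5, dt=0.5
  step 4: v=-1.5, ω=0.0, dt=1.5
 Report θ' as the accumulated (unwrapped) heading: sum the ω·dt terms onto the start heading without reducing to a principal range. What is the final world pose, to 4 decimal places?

step 1: θ'=3.1416 (straight) → pose (-0.1250, 4.5000, 3.1416)
step 2: θ'=1.1416 (R=1.2500) → pose (1.0116, 2.7298, 1.1416)
step 3: θ'=0.3916 (R=0.1667) → pose (0.9237, 2.6451, 0.3916)
step 4: θ'=0.3916 (straight) → pose (-1.1560, 1.7864, 0.3916)

(-1.1560, 1.7864, 0.3916)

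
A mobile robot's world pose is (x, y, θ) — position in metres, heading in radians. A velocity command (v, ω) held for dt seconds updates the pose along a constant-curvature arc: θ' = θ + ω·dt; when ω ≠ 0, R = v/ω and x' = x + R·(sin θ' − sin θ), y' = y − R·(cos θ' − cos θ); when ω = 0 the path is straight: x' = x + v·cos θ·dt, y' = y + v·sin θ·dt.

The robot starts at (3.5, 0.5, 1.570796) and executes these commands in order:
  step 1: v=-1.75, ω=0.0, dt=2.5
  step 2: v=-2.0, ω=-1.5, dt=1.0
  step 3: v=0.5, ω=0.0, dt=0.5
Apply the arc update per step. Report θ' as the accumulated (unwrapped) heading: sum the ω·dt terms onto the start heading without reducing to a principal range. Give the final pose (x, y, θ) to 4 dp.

(2.5104, -5.1873, 0.0708)

step 1: θ'=1.5708 (straight) → pose (3.5000, -3.8750, 1.5708)
step 2: θ'=0.0708 (R=1.3333) → pose (2.2610, -5.2050, 0.0708)
step 3: θ'=0.0708 (straight) → pose (2.5104, -5.1873, 0.0708)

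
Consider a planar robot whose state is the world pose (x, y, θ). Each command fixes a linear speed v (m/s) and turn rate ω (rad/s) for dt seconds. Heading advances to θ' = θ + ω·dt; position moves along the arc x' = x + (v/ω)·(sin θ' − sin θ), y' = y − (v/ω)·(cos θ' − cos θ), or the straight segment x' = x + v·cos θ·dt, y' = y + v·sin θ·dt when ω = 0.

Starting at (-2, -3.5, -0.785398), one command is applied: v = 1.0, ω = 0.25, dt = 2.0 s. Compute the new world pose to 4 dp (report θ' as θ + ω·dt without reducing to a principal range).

θ' = -0.7854 + 0.25·2.0 = -0.2854
R = v/ω = 1.0/0.25 = 4.0000
x' = -2 + 4.0000·(sin -0.2854 − sin -0.7854) = -0.2977
y' = -3.5 − 4.0000·(cos -0.2854 − cos -0.7854) = -4.5098

(-0.2977, -4.5098, -0.2854)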